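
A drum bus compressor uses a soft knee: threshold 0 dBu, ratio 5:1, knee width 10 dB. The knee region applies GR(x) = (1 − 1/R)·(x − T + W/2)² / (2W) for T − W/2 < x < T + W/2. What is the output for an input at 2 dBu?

0.04 dBu

x − T + W/2 = 2 − 0 + 5 = 7.
GR = (1 − 1/5) × 7² / 20 = 0.8 × 49 / 20 = 1.96 dB.
Output = 2 − 1.96 = 0.04 dBu.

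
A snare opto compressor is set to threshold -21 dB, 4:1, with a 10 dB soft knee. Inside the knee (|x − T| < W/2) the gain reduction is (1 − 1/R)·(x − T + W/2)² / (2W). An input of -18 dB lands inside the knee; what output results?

-20.4 dB

x − T + W/2 = -18 − (-21) + 5 = 8.
GR = (1 − 1/4) × 8² / 20 = 0.75 × 64 / 20 = 2.4 dB.
Output = -18 − 2.4 = -20.4 dB.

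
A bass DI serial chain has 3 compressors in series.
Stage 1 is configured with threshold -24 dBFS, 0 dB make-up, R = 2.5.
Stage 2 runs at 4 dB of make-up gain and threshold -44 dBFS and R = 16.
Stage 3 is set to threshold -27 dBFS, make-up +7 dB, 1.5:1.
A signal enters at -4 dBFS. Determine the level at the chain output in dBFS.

Stage 1: overshoot 20 dB → 20/2.5 = 8 dB → -16 dBFS.
Stage 2: 28 dB above -44 dBFS, reduced 16:1 to 1.75 dB above → -42.25 dBFS; +4 dB make-up → -38.25 dBFS.
Stage 3: below threshold (-38.25 ≤ -27); passes unchanged; make-up brings it to -31.25 dBFS.

-31.25 dBFS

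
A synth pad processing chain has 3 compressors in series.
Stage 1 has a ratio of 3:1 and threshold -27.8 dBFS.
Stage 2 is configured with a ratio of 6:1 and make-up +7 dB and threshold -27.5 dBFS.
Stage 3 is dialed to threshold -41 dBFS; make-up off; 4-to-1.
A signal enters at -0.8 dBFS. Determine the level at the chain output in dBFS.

-35.5125 dBFS

Stage 1: -0.8 dBFS is 27 dB over -27.8 dBFS; at 3:1 that becomes 9 dB over, giving -18.8 dBFS.
Stage 2: overshoot 8.7 dB → 8.7/6 = 1.45 dB → -26.05 dBFS; +7 dB make-up → -19.05 dBFS.
Stage 3: 21.95 dB above -41 dBFS, reduced 4:1 to 5.4875 dB above → -35.5125 dBFS.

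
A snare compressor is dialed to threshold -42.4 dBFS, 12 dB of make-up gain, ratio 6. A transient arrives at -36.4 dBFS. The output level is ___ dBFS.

Overshoot: -36.4 − (-42.4) = 6 dB.
At 6:1 the overshoot is divided by 6, leaving 1 dB above threshold.
That puts the output at -41.4 dBFS; make-up adds 12 dB, giving -29.4 dBFS.

-29.4 dBFS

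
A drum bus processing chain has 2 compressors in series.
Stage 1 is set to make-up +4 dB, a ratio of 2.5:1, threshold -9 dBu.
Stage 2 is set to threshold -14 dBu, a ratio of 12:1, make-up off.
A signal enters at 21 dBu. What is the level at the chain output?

Stage 1: overshoot 30 dB → 30/2.5 = 12 dB → 3 dBu; +4 dB make-up → 7 dBu.
Stage 2: 7 dBu is 21 dB over -14 dBu; at 12:1 that becomes 1.75 dB over, giving -12.25 dBu.

-12.25 dBu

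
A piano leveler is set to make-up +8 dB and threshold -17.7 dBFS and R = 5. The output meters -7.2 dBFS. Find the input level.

Stripping the +8 dB make-up gives -15.2 dBFS at the gain stage.
Post-compression overshoot = -15.2 − (-17.7) = 2.5 dB.
Input overshoot = R × output overshoot = 12.5 dB → input = -17.7 + 12.5 = -5.2 dBFS.

-5.2 dBFS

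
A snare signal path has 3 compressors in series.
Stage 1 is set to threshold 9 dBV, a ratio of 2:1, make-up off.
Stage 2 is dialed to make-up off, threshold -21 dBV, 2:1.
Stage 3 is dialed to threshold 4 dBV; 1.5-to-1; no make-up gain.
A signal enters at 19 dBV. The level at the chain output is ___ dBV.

-3.5 dBV

Stage 1: overshoot 10 dB → 10/2 = 5 dB → 14 dBV.
Stage 2: 14 dBV is 35 dB over -21 dBV; at 2:1 that becomes 17.5 dB over, giving -3.5 dBV.
Stage 3: below threshold (-3.5 ≤ 4); passes unchanged; output -3.5 dBV.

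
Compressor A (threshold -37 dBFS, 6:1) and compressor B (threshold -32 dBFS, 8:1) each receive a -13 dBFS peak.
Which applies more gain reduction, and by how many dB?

A, by 3.375 dB

A: GR = 24 − 24/6 = 20 dB.
B: GR = 19 − 19/8 = 16.625 dB.
A reduces 3.375 dB more.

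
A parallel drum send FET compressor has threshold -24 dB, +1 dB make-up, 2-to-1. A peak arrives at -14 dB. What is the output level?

-18 dB

-14 dB sits 10 dB over threshold.
2:1 compression reduces that to 10/2 = 5 dB over.
So the level is -24 + 5 = -19 dB; make-up adds 1 dB, giving -18 dB.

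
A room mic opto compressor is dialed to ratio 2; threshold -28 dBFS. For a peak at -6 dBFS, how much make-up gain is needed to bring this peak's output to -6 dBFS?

Overshoot 22 dB → 22/2 = 11 dB after compression, so the compressed level is -28 + 11 = -17 dBFS.
Make-up = target − compressed = -6 − (-17) = 11 dB.

11 dB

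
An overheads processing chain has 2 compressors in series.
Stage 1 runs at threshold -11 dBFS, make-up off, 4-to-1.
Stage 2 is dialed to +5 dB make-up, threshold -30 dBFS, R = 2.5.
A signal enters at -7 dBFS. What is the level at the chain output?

Stage 1: 4 dB above -11 dBFS, reduced 4:1 to 1 dB above → -10 dBFS.
Stage 2: 20 dB above -30 dBFS, reduced 2.5:1 to 8 dB above → -22 dBFS; +5 dB make-up → -17 dBFS.

-17 dBFS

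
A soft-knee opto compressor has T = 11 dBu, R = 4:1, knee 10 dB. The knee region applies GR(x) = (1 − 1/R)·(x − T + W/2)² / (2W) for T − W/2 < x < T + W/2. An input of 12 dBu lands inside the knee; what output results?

10.65 dBu

x − T + W/2 = 12 − 11 + 5 = 6.
GR = (1 − 1/4) × 6² / 20 = 0.75 × 36 / 20 = 1.35 dB.
Output = 12 − 1.35 = 10.65 dBu.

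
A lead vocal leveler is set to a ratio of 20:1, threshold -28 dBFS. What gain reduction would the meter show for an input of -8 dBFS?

Overshoot = -8 − (-28) = 20 dB.
At 20:1, output sits 20/20 = 1 dB above threshold.
So the signal is attenuated by 20 − 1 = 19 dB.

19 dB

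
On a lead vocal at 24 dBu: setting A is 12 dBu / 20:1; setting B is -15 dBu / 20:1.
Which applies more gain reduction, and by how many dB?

A: GR = 12 − 12/20 = 11.4 dB.
B: GR = 39 − 39/20 = 37.05 dB.
B applies 25.65 dB more gain reduction.

B, by 25.65 dB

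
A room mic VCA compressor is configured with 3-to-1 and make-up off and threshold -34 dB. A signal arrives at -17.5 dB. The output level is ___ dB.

Overshoot: -17.5 − (-34) = 16.5 dB.
The 16.5 dB excess becomes 5.5 dB after 3:1 reduction.
That puts the output at -28.5 dB.

-28.5 dB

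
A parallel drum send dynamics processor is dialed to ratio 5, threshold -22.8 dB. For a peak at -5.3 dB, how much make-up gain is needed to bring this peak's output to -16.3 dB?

3 dB

Overshoot 17.5 dB → 17.5/5 = 3.5 dB after compression, so the compressed level is -22.8 + 3.5 = -19.3 dB.
Make-up = target − compressed = -16.3 − (-19.3) = 3 dB.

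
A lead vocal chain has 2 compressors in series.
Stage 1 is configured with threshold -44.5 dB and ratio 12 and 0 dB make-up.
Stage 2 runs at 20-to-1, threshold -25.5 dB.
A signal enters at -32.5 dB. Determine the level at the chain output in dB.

-43.5 dB

Stage 1: overshoot 12 dB → 12/12 = 1 dB → -43.5 dB.
Stage 2: -43.5 dB ≤ -25.5 dB, so stage 2 doesn't engage; output -43.5 dB.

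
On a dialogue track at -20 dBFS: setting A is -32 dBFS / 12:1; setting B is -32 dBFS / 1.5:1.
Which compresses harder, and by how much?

A: 12 dB over, compressed to 1 dB over, so 11 dB of GR.
B: 12 dB over, compressed to 8 dB over, so 4 dB of GR.
Difference: 7 dB in favour of A.

A, by 7 dB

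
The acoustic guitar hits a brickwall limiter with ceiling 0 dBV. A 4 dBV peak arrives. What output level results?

0 dBV

A brickwall limiter is an ∞:1 compressor: any input above the ceiling is clamped to 0 dBV.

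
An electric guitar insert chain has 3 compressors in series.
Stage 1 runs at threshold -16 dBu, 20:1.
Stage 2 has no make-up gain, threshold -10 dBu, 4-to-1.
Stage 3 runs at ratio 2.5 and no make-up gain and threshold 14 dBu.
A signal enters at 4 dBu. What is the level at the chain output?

-15 dBu

Stage 1: overshoot 20 dB → 20/20 = 1 dB → -15 dBu.
Stage 2: -15 dBu ≤ -10 dBu, so stage 2 doesn't engage; output -15 dBu.
Stage 3: -15 dBu is at or below the 14 dBu threshold — no compression; output -15 dBu.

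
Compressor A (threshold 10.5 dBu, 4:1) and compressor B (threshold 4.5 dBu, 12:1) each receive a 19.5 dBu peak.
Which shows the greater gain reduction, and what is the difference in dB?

B, by 7 dB

A: overshoot 9 dB → output overshoot 2.25 dB → GR 6.75 dB.
B: overshoot 15 dB → output overshoot 1.25 dB → GR 13.75 dB.
Difference: 7 dB in favour of B.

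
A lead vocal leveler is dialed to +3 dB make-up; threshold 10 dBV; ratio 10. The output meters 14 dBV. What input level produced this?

Stripping the +3 dB make-up gives 11 dBV at the gain stage.
The compressed level sits 11 − 10 = 1 dB over threshold.
Input overshoot = R × output overshoot = 10 dB → input = 10 + 10 = 20 dBV.

20 dBV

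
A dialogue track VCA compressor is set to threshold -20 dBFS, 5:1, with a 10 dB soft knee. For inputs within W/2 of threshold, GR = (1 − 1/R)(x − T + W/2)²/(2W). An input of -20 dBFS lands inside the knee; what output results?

x − T + W/2 = -20 − (-20) + 5 = 5.
GR = (1 − 1/5) × 5² / 20 = 0.8 × 25 / 20 = 1 dB.
Output = -20 − 1 = -21 dBFS.

-21 dBFS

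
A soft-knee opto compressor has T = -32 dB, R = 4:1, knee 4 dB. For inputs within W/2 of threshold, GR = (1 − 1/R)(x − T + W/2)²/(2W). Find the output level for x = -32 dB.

x − T + W/2 = -32 − (-32) + 2 = 2.
GR = (1 − 1/4) × 2² / 8 = 0.75 × 4 / 8 = 0.375 dB.
Output = -32 − 0.375 = -32.375 dB.

-32.375 dB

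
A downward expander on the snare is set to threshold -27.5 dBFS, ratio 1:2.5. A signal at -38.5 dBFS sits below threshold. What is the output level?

The input is 11 dB below the -27.5 dBFS threshold.
A 1:2.5 expander multiplies undershoot by 2.5: 11 × 2.5 = 27.5 dB below threshold.
Output = -27.5 − 27.5 = -55 dBFS.

-55 dBFS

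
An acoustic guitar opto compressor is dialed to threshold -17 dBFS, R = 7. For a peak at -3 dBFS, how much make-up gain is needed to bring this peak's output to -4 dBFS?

The peak compresses to -17 + 14/7 = -15 dBFS.
To reach -4 dBFS requires -4 − (-15) = 11 dB of make-up.

11 dB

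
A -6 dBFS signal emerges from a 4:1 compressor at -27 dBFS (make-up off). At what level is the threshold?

Let T be the threshold. Output overshoot = (input overshoot)/R, so -27 − T = (-6 − T)/4.
4·(-27 − T) = -6 − T → 3·T = -108 − (-6) = -102.
T = -102/3 = -34 dBFS.

-34 dBFS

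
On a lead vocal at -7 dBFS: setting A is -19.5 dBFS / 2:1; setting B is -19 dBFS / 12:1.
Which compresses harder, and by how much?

A: overshoot 12.5 dB → output overshoot 6.25 dB → GR 6.25 dB.
B: overshoot 12 dB → output overshoot 1 dB → GR 11 dB.
Difference: 4.75 dB in favour of B.

B, by 4.75 dB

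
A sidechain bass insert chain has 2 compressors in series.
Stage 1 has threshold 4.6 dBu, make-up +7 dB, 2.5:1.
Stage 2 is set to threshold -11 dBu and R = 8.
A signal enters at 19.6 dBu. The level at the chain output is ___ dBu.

-7.425 dBu

Stage 1: 19.6 dBu is 15 dB over 4.6 dBu; at 2.5:1 that becomes 6 dB over, giving 10.6 dBu; +7 dB make-up → 17.6 dBu.
Stage 2: 17.6 dBu is 28.6 dB over -11 dBu; at 8:1 that becomes 3.575 dB over, giving -7.425 dBu.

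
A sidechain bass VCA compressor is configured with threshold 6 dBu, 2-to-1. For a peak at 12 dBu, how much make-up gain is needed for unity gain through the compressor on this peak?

3 dB

The peak compresses to 6 + 6/2 = 9 dBu.
To reach 12 dBu requires 12 − 9 = 3 dB of make-up.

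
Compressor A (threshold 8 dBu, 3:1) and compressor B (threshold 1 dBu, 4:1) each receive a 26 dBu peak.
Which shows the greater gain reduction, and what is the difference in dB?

B, by 6.75 dB

A: overshoot 18 dB → output overshoot 6 dB → GR 12 dB.
B: overshoot 25 dB → output overshoot 6.25 dB → GR 18.75 dB.
B applies 6.75 dB more gain reduction.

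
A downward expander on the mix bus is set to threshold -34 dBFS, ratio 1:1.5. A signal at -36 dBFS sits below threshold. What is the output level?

-37 dBFS

Below threshold, a 1:1.5 expander applies gain = (1.5−1)×(T − x) of attenuation.
(1.5−1) × 2 = 1 dB, so output = -36 − 1 = -37 dBFS.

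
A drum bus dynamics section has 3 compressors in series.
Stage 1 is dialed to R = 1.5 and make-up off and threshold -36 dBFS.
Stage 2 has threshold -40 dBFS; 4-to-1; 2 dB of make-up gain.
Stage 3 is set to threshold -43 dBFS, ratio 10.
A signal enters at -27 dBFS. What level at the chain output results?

Stage 1: 9 dB above -36 dBFS, reduced 1.5:1 to 6 dB above → -30 dBFS.
Stage 2: -30 dBFS is 10 dB over -40 dBFS; at 4:1 that becomes 2.5 dB over, giving -37.5 dBFS; +2 dB make-up → -35.5 dBFS.
Stage 3: overshoot 7.5 dB → 7.5/10 = 0.75 dB → -42.25 dBFS.

-42.25 dBFS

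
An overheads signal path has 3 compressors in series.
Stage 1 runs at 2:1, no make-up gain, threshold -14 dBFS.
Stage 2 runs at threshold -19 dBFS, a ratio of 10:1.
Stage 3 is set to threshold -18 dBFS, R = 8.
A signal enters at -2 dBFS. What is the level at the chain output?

Stage 1: 12 dB above -14 dBFS, reduced 2:1 to 6 dB above → -8 dBFS.
Stage 2: 11 dB above -19 dBFS, reduced 10:1 to 1.1 dB above → -17.9 dBFS.
Stage 3: -17.9 dBFS is 0.1 dB over -18 dBFS; at 8:1 that becomes 0.0125 dB over, giving -17.9875 dBFS.

-17.9875 dBFS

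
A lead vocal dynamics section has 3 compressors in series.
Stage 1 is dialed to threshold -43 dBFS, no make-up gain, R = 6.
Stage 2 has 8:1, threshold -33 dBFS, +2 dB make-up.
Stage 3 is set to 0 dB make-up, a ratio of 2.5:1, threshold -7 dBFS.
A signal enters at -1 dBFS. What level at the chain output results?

Stage 1: -1 dBFS is 42 dB over -43 dBFS; at 6:1 that becomes 7 dB over, giving -36 dBFS.
Stage 2: -36 dBFS ≤ -33 dBFS, so stage 2 doesn't engage; make-up brings it to -34 dBFS.
Stage 3: -34 dBFS is at or below the -7 dBFS threshold — no compression; output -34 dBFS.

-34 dBFS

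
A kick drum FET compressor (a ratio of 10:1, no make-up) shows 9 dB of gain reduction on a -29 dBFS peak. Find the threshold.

-39 dBFS

Gain reduction = -29 − (-38) = 9 dB; output overshoot = GR / (R − 1) = 9 / 9 = 1 dB.
Threshold = output − output overshoot = -38 − 1 = -39 dBFS.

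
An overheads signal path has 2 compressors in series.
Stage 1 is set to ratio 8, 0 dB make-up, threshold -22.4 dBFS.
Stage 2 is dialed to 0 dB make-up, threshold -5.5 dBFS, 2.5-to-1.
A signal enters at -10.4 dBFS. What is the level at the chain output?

Stage 1: overshoot 12 dB → 12/8 = 1.5 dB → -20.9 dBFS.
Stage 2: below threshold (-20.9 ≤ -5.5); passes unchanged; output -20.9 dBFS.

-20.9 dBFS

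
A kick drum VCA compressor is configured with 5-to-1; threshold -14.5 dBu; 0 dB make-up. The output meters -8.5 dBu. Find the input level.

That's 6 dB above the -14.5 dBu threshold.
Before 5:1 compression the overshoot was 6 × 5 = 30 dB, so input = -14.5 + 30 = 15.5 dBu.

15.5 dBu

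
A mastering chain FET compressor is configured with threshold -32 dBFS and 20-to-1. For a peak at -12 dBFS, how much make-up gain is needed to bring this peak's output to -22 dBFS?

The peak compresses to -32 + 20/20 = -31 dBFS.
To reach -22 dBFS requires -22 − (-31) = 9 dB of make-up.

9 dB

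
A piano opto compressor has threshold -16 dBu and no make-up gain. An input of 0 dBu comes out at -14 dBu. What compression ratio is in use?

8:1

Input overshoot = 0 − (-16) = 16 dB; output overshoot = -14 − (-16) = 2 dB.
Ratio = 16 / 2 = 8.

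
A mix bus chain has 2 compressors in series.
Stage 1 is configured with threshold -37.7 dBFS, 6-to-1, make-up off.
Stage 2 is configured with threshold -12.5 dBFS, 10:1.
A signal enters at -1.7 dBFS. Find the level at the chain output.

Stage 1: 36 dB above -37.7 dBFS, reduced 6:1 to 6 dB above → -31.7 dBFS.
Stage 2: -31.7 dBFS ≤ -12.5 dBFS, so stage 2 doesn't engage; output -31.7 dBFS.

-31.7 dBFS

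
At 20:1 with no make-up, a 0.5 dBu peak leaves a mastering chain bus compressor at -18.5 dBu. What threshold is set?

Gain reduction = 0.5 − (-18.5) = 19 dB; output overshoot = GR / (R − 1) = 19 / 19 = 1 dB.
Threshold = output − output overshoot = -18.5 − 1 = -19.5 dBu.

-19.5 dBu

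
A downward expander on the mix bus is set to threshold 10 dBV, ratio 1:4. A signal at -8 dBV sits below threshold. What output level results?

The input is 18 dB below the 10 dBV threshold.
A 1:4 expander multiplies undershoot by 4: 18 × 4 = 72 dB below threshold.
Output = 10 − 72 = -62 dBV.

-62 dBV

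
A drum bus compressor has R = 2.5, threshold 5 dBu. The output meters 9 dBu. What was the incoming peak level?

15 dBu

That's 4 dB above the 5 dBu threshold.
Undo the ratio: input overshoot = 4 × 2.5 = 10 dB, giving input = 15 dBu.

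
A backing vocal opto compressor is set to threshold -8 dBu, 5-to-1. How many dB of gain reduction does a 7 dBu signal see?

12 dB

7 dBu exceeds the threshold by 15 dB.
A 5:1 ratio leaves 3 dB of that excess.
So the signal is attenuated by 15 − 3 = 12 dB.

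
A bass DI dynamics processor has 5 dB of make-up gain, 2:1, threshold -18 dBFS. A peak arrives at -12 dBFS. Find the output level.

-10 dBFS

The input is 6 dB above the -18 dBFS threshold.
At 2:1 the overshoot is divided by 2, leaving 3 dB above threshold.
Output = -18 + 3 = -15 dBFS; make-up adds 5 dB, giving -10 dBFS.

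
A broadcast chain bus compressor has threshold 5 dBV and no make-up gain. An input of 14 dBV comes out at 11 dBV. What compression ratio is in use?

Input overshoot = 14 − 5 = 9 dB; output overshoot = 11 − 5 = 6 dB.
Ratio = 9 / 6 = 1.5.

1.5:1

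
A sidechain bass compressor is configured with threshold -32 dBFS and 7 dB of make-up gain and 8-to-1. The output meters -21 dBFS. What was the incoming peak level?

Before make-up, the level was -21 − 7 = -28 dBFS.
The compressed level sits -28 − (-32) = 4 dB over threshold.
Input overshoot = R × output overshoot = 32 dB → input = -32 + 32 = 0 dBFS.

0 dBFS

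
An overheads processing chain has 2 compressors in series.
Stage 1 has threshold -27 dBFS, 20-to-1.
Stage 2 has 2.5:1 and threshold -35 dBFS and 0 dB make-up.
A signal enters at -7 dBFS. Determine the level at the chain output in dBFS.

-31.4 dBFS

Stage 1: 20 dB above -27 dBFS, reduced 20:1 to 1 dB above → -26 dBFS.
Stage 2: overshoot 9 dB → 9/2.5 = 3.6 dB → -31.4 dBFS.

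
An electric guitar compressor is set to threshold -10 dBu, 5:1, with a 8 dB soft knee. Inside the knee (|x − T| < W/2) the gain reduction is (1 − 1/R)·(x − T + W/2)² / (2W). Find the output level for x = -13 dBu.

-13.05 dBu

x − T + W/2 = -13 − (-10) + 4 = 1.
GR = (1 − 1/5) × 1² / 16 = 0.8 × 1 / 16 = 0.05 dB.
Output = -13 − 0.05 = -13.05 dBu.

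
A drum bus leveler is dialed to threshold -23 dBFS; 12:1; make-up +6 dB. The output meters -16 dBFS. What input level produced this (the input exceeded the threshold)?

-11 dBFS

Remove make-up: -16 − 6 = -22 dBFS.
That's 1 dB above the -23 dBFS threshold.
Input overshoot = R × output overshoot = 12 dB → input = -23 + 12 = -11 dBFS.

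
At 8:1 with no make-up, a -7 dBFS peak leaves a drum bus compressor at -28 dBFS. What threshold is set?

-31 dBFS

Gain reduction = -7 − (-28) = 21 dB; output overshoot = GR / (R − 1) = 21 / 7 = 3 dB.
Threshold = output − output overshoot = -28 − 3 = -31 dBFS.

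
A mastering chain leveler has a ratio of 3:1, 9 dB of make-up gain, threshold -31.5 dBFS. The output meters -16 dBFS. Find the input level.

Stripping the +9 dB make-up gives -25 dBFS at the gain stage.
That's 6.5 dB above the -31.5 dBFS threshold.
Input overshoot = R × output overshoot = 19.5 dB → input = -31.5 + 19.5 = -12 dBFS.

-12 dBFS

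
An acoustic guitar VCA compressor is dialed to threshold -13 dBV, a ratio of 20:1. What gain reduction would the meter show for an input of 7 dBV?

19 dB

7 dBV exceeds the threshold by 20 dB.
After 20:1 compression the overshoot becomes 20/20 = 1 dB.
So the signal is attenuated by 20 − 1 = 19 dB.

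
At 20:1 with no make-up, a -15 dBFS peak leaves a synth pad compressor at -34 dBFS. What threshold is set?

-35 dBFS

Gain reduction = -15 − (-34) = 19 dB; output overshoot = GR / (R − 1) = 19 / 19 = 1 dB.
Threshold = output − output overshoot = -34 − 1 = -35 dBFS.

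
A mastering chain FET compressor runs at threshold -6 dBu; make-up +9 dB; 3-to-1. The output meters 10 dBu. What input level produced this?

Stripping the +9 dB make-up gives 1 dBu at the gain stage.
Post-compression overshoot = 1 − (-6) = 7 dB.
Before 3:1 compression the overshoot was 7 × 3 = 21 dB, so input = -6 + 21 = 15 dBu.

15 dBu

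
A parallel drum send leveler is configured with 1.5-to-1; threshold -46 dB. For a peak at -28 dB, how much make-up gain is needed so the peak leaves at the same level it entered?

Overshoot 18 dB → 18/1.5 = 12 dB after compression, so the compressed level is -46 + 12 = -34 dB.
Make-up = target − compressed = -28 − (-34) = 6 dB.

6 dB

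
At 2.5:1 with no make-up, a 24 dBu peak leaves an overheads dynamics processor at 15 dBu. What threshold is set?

9 dBu

Input is 15 dB above T (since output overshoot × R = input overshoot: (15 − T)·2.5 = 24 − T gives T = 9 dBu).
Check: 9 + (24 − 9)/2.5 = 9 + 6 = 15 dBu. ✓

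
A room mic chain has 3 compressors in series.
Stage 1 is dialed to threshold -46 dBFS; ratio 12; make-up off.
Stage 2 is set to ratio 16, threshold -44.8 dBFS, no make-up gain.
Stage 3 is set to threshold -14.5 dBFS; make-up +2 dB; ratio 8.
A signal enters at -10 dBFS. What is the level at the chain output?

Stage 1: overshoot 36 dB → 36/12 = 3 dB → -43 dBFS.
Stage 2: 1.8 dB above -44.8 dBFS, reduced 16:1 to 0.1125 dB above → -44.6875 dBFS.
Stage 3: -44.6875 dBFS ≤ -14.5 dBFS, so stage 3 doesn't engage; make-up brings it to -42.6875 dBFS.

-42.6875 dBFS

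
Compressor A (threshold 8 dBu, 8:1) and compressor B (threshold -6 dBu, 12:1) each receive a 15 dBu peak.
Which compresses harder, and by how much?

B, by 13.125 dB

A: GR = 7 − 7/8 = 6.125 dB.
B: GR = 21 − 21/12 = 19.25 dB.
Difference: 13.125 dB in favour of B.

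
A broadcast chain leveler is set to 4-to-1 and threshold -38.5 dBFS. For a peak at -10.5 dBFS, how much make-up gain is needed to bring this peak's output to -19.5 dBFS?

12 dB

The peak compresses to -38.5 + 28/4 = -31.5 dBFS.
To reach -19.5 dBFS requires -19.5 − (-31.5) = 12 dB of make-up.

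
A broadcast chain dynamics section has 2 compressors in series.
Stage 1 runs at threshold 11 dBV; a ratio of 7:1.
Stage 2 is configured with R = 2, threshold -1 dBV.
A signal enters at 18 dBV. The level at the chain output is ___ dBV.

5.5 dBV

Stage 1: 7 dB above 11 dBV, reduced 7:1 to 1 dB above → 12 dBV.
Stage 2: overshoot 13 dB → 13/2 = 6.5 dB → 5.5 dBV.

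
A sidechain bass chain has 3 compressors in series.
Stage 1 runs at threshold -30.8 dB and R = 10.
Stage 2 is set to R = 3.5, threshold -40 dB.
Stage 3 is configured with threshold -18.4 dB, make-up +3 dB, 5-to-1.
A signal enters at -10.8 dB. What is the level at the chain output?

-33.8 dB

Stage 1: 20 dB above -30.8 dB, reduced 10:1 to 2 dB above → -28.8 dB.
Stage 2: -28.8 dB is 11.2 dB over -40 dB; at 3.5:1 that becomes 3.2 dB over, giving -36.8 dB.
Stage 3: -36.8 dB is at or below the -18.4 dB threshold — no compression; make-up brings it to -33.8 dB.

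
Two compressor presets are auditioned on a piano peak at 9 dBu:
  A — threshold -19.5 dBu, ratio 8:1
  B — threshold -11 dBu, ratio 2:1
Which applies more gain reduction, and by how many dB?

A, by 14.9375 dB

A: overshoot 28.5 dB → output overshoot 3.5625 dB → GR 24.9375 dB.
B: overshoot 20 dB → output overshoot 10 dB → GR 10 dB.
A applies 14.9375 dB more gain reduction.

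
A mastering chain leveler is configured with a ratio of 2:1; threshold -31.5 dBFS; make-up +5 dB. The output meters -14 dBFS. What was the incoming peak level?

-6.5 dBFS

Stripping the +5 dB make-up gives -19 dBFS at the gain stage.
That's 12.5 dB above the -31.5 dBFS threshold.
Input overshoot = R × output overshoot = 25 dB → input = -31.5 + 25 = -6.5 dBFS.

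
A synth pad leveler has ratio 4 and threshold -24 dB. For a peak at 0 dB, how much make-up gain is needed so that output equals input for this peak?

The peak compresses to -24 + 24/4 = -18 dB.
To reach 0 dB requires 0 − (-18) = 18 dB of make-up.

18 dB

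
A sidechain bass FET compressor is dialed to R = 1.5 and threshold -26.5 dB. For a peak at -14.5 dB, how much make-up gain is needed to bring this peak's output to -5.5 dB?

13 dB

Without make-up, output = threshold + overshoot/1.5 = -26.5 + 8 = -18.5 dB.
Gap to target: 13 dB.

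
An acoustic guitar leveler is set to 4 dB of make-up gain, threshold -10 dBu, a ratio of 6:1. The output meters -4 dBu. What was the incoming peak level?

Remove make-up: -4 − 4 = -8 dBu.
Post-compression overshoot = -8 − (-10) = 2 dB.
Before 6:1 compression the overshoot was 2 × 6 = 12 dB, so input = -10 + 12 = 2 dBu.

2 dBu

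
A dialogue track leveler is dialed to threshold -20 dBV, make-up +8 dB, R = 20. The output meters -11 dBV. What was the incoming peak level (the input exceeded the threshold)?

Remove make-up: -11 − 8 = -19 dBV.
That's 1 dB above the -20 dBV threshold.
Input overshoot = R × output overshoot = 20 dB → input = -20 + 20 = 0 dBV.

0 dBV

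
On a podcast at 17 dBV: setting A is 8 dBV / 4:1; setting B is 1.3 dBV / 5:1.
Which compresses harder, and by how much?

B, by 5.81 dB

A: 9 dB over, compressed to 2.25 dB over, so 6.75 dB of GR.
B: 15.7 dB over, compressed to 3.14 dB over, so 12.56 dB of GR.
B applies 5.81 dB more gain reduction.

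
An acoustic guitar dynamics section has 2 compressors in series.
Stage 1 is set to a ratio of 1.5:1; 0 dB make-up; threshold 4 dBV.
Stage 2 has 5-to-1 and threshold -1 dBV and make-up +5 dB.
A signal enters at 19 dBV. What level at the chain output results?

Stage 1: overshoot 15 dB → 15/1.5 = 10 dB → 14 dBV.
Stage 2: 15 dB above -1 dBV, reduced 5:1 to 3 dB above → 2 dBV; +5 dB make-up → 7 dBV.

7 dBV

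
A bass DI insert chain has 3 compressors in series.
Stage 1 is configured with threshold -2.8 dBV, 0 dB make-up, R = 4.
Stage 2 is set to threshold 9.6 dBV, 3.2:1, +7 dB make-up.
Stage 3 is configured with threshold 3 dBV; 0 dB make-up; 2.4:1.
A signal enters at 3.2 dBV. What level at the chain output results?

Stage 1: 6 dB above -2.8 dBV, reduced 4:1 to 1.5 dB above → -1.3 dBV.
Stage 2: -1.3 dBV is at or below the 9.6 dBV threshold — no compression; make-up brings it to 5.7 dBV.
Stage 3: overshoot 2.7 dB → 2.7/2.4 = 1.125 dB → 4.125 dBV.

4.125 dBV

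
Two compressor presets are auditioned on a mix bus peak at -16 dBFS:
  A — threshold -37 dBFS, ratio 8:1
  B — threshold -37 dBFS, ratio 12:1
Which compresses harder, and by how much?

A: overshoot 21 dB → output overshoot 2.625 dB → GR 18.375 dB.
B: overshoot 21 dB → output overshoot 1.75 dB → GR 19.25 dB.
Difference: 0.875 dB in favour of B.

B, by 0.875 dB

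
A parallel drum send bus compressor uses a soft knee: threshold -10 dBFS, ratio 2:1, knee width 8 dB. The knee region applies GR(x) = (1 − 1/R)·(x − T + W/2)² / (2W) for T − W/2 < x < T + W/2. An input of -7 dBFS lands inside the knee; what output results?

-8.53125 dBFS

x − T + W/2 = -7 − (-10) + 4 = 7.
GR = (1 − 1/2) × 7² / 16 = 0.5 × 49 / 16 = 1.53125 dB.
Output = -7 − 1.53125 = -8.53125 dBFS.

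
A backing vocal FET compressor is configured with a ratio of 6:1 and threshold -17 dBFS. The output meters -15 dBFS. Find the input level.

-5 dBFS

The compressed level sits -15 − (-17) = 2 dB over threshold.
Undo the ratio: input overshoot = 2 × 6 = 12 dB, giving input = -5 dBFS.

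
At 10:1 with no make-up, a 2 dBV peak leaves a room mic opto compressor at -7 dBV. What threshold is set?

Input is 10 dB above T (since output overshoot × R = input overshoot: (-7 − T)·10 = 2 − T gives T = -8 dBV).
Check: -8 + (2 − (-8))/10 = -8 + 1 = -7 dBV. ✓

-8 dBV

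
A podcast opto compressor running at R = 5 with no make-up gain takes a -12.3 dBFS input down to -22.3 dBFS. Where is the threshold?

Gain reduction = -12.3 − (-22.3) = 10 dB; output overshoot = GR / (R − 1) = 10 / 4 = 2.5 dB.
Threshold = output − output overshoot = -22.3 − 2.5 = -24.8 dBFS.

-24.8 dBFS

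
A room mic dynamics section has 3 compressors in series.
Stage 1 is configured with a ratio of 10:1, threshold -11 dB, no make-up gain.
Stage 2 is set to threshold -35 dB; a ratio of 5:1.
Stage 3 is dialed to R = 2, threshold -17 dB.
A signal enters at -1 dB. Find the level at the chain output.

-30 dB

Stage 1: overshoot 10 dB → 10/10 = 1 dB → -10 dB.
Stage 2: -10 dB is 25 dB over -35 dB; at 5:1 that becomes 5 dB over, giving -30 dB.
Stage 3: -30 dB is at or below the -17 dB threshold — no compression; output -30 dB.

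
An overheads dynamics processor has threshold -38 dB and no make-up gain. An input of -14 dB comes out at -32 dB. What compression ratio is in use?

4:1

Input overshoot = -14 − (-38) = 24 dB; output overshoot = -32 − (-38) = 6 dB.
Ratio = 24 / 6 = 4.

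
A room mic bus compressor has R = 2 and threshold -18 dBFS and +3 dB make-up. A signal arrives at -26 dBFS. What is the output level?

-23 dBFS

-26 dBFS is 8 dB below the -18 dBFS threshold, so no gain reduction is applied.
Make-up gain adds 3 dB: -26 + 3 = -23 dBFS.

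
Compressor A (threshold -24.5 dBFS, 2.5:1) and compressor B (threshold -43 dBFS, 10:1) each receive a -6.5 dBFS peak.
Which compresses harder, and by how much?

B, by 22.05 dB

A: overshoot 18 dB → output overshoot 7.2 dB → GR 10.8 dB.
B: overshoot 36.5 dB → output overshoot 3.65 dB → GR 32.85 dB.
Difference: 22.05 dB in favour of B.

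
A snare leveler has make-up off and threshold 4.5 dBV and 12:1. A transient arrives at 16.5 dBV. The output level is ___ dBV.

The input is 12 dB above the 4.5 dBV threshold.
At 12:1 the overshoot is divided by 12, leaving 1 dB above threshold.
Output = 4.5 + 1 = 5.5 dBV.

5.5 dBV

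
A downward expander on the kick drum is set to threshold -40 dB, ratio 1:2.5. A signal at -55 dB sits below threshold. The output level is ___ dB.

-77.5 dB

Below threshold, a 1:2.5 expander applies gain = (2.5−1)×(T − x) of attenuation.
(2.5−1) × 15 = 22.5 dB, so output = -55 − 22.5 = -77.5 dB.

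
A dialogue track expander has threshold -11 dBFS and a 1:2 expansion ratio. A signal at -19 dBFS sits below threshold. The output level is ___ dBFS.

Undershoot = (-11) − (-19) = 8 dB.
At 1:2, that expands to 16 dB under threshold.
Output = -11 − 16 = -27 dBFS.

-27 dBFS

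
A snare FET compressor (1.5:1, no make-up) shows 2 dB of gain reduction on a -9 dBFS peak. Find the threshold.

-15 dBFS

Gain reduction = -9 − (-11) = 2 dB; output overshoot = GR / (R − 1) = 2 / 0.5 = 4 dB.
Threshold = output − output overshoot = -11 − 4 = -15 dBFS.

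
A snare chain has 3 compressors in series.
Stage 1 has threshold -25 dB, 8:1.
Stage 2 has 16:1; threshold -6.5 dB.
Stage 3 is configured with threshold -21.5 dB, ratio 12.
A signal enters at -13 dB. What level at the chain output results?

-23.5 dB

Stage 1: overshoot 12 dB → 12/8 = 1.5 dB → -23.5 dB.
Stage 2: -23.5 dB ≤ -6.5 dB, so stage 2 doesn't engage; output -23.5 dB.
Stage 3: -23.5 dB ≤ -21.5 dB, so stage 3 doesn't engage; output -23.5 dB.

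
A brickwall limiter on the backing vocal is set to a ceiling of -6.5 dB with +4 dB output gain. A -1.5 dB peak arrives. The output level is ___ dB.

At ∞:1, everything above -6.5 dB is held at the ceiling.
Output gain then adds 4 dB: -6.5 + 4 = -2.5 dB.

-2.5 dB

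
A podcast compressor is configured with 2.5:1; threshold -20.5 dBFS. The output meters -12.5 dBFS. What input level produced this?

That's 8 dB above the -20.5 dBFS threshold.
Undo the ratio: input overshoot = 8 × 2.5 = 20 dB, giving input = -0.5 dBFS.

-0.5 dBFS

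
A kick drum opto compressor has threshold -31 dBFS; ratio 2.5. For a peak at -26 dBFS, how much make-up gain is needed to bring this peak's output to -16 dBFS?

13 dB

Overshoot 5 dB → 5/2.5 = 2 dB after compression, so the compressed level is -31 + 2 = -29 dBFS.
Make-up = target − compressed = -16 − (-29) = 13 dB.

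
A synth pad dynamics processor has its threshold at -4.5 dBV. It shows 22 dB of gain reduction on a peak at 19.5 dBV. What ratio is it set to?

Input overshoot = 19.5 − (-4.5) = 24 dB.
Output overshoot = 24 − 22 = 2 dB.
Ratio = input overshoot / output overshoot = 24 / 2 = 12.

12:1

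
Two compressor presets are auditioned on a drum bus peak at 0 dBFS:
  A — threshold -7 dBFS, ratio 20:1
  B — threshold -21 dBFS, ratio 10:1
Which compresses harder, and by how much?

A: overshoot 7 dB → output overshoot 0.35 dB → GR 6.65 dB.
B: overshoot 21 dB → output overshoot 2.1 dB → GR 18.9 dB.
B reduces 12.25 dB more.

B, by 12.25 dB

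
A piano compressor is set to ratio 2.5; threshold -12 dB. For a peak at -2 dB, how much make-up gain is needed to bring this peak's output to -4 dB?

4 dB

The peak compresses to -12 + 10/2.5 = -8 dB.
To reach -4 dB requires -4 − (-8) = 4 dB of make-up.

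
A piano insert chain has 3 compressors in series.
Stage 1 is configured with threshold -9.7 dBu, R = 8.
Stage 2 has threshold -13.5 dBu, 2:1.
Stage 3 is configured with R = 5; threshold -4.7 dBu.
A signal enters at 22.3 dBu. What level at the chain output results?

Stage 1: 22.3 dBu is 32 dB over -9.7 dBu; at 8:1 that becomes 4 dB over, giving -5.7 dBu.
Stage 2: overshoot 7.8 dB → 7.8/2 = 3.9 dB → -9.6 dBu.
Stage 3: -9.6 dBu ≤ -4.7 dBu, so stage 3 doesn't engage; output -9.6 dBu.

-9.6 dBu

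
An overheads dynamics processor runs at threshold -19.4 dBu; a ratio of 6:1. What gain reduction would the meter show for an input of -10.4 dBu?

Overshoot = -10.4 − (-19.4) = 9 dB.
A 6:1 ratio leaves 1.5 dB of that excess.
GR = overshoot in − overshoot out = 9 − 1.5 = 7.5 dB.

7.5 dB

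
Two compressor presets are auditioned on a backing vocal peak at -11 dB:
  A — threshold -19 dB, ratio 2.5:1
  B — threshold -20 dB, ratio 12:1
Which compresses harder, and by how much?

A: overshoot 8 dB → output overshoot 3.2 dB → GR 4.8 dB.
B: overshoot 9 dB → output overshoot 0.75 dB → GR 8.25 dB.
Difference: 3.45 dB in favour of B.

B, by 3.45 dB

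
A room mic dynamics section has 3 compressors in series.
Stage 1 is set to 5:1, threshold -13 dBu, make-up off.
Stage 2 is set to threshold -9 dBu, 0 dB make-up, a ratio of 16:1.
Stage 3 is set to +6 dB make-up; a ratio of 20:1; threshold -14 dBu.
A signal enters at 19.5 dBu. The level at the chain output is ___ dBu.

Stage 1: overshoot 32.5 dB → 32.5/5 = 6.5 dB → -6.5 dBu.
Stage 2: 2.5 dB above -9 dBu, reduced 16:1 to 0.15625 dB above → -8.84375 dBu.
Stage 3: -8.84375 dBu is 5.15625 dB over -14 dBu; at 20:1 that becomes 0.257812 dB over, giving -13.742188 dBu; +6 dB make-up → -7.742188 dBu.

-7.742188 dBu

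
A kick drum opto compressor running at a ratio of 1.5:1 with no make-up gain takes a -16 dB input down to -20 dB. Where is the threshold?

-28 dB

Let T be the threshold. Output overshoot = (input overshoot)/R, so -20 − T = (-16 − T)/1.5.
1.5·(-20 − T) = -16 − T → 0.5·T = -30 − (-16) = -14.
T = -14/0.5 = -28 dB.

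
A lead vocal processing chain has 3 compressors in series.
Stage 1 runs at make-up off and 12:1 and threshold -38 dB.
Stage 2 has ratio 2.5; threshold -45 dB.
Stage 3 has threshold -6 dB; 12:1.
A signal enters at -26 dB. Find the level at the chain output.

-41.8 dB

Stage 1: -26 dB is 12 dB over -38 dB; at 12:1 that becomes 1 dB over, giving -37 dB.
Stage 2: 8 dB above -45 dB, reduced 2.5:1 to 3.2 dB above → -41.8 dB.
Stage 3: below threshold (-41.8 ≤ -6); passes unchanged; output -41.8 dB.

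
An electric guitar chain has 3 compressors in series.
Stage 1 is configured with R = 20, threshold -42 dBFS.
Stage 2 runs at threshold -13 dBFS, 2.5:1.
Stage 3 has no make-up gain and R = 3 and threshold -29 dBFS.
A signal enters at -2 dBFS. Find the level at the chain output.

-40 dBFS

Stage 1: 40 dB above -42 dBFS, reduced 20:1 to 2 dB above → -40 dBFS.
Stage 2: below threshold (-40 ≤ -13); passes unchanged; output -40 dBFS.
Stage 3: below threshold (-40 ≤ -29); passes unchanged; output -40 dBFS.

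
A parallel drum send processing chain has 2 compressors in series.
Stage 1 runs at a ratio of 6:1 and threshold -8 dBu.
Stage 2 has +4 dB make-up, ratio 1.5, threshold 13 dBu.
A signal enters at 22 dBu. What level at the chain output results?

Stage 1: overshoot 30 dB → 30/6 = 5 dB → -3 dBu.
Stage 2: -3 dBu ≤ 13 dBu, so stage 2 doesn't engage; make-up brings it to 1 dBu.

1 dBu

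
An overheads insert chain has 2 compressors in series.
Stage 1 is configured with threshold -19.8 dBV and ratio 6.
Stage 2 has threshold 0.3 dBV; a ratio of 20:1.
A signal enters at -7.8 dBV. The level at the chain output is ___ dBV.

Stage 1: overshoot 12 dB → 12/6 = 2 dB → -17.8 dBV.
Stage 2: below threshold (-17.8 ≤ 0.3); passes unchanged; output -17.8 dBV.

-17.8 dBV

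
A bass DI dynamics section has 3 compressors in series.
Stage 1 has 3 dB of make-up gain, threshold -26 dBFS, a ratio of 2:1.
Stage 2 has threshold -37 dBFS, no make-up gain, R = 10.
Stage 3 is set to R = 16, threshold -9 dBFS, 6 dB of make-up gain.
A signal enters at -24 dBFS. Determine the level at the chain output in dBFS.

-29.5 dBFS

Stage 1: -24 dBFS is 2 dB over -26 dBFS; at 2:1 that becomes 1 dB over, giving -25 dBFS; +3 dB make-up → -22 dBFS.
Stage 2: -22 dBFS is 15 dB over -37 dBFS; at 10:1 that becomes 1.5 dB over, giving -35.5 dBFS.
Stage 3: -35.5 dBFS is at or below the -9 dBFS threshold — no compression; make-up brings it to -29.5 dBFS.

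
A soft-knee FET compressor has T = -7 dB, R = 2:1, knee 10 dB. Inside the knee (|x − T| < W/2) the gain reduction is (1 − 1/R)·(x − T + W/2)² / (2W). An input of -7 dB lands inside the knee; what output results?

x − T + W/2 = -7 − (-7) + 5 = 5.
GR = (1 − 1/2) × 5² / 20 = 0.5 × 25 / 20 = 0.625 dB.
Output = -7 − 0.625 = -7.625 dB.

-7.625 dB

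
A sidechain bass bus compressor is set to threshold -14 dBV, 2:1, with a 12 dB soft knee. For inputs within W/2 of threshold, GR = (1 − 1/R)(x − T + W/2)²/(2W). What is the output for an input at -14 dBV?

-14.75 dBV

x − T + W/2 = -14 − (-14) + 6 = 6.
GR = (1 − 1/2) × 6² / 24 = 0.5 × 36 / 24 = 0.75 dB.
Output = -14 − 0.75 = -14.75 dBV.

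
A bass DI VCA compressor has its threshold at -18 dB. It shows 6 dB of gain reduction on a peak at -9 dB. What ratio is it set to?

Input overshoot = -9 − (-18) = 9 dB.
Output overshoot = 9 − 6 = 3 dB.
Ratio = input overshoot / output overshoot = 9 / 3 = 3.

3:1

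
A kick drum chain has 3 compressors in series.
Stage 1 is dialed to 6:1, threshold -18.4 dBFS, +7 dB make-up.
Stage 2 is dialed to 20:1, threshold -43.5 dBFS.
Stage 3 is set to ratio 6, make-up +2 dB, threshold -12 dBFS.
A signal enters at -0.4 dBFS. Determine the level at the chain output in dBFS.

-39.745 dBFS

Stage 1: 18 dB above -18.4 dBFS, reduced 6:1 to 3 dB above → -15.4 dBFS; +7 dB make-up → -8.4 dBFS.
Stage 2: -8.4 dBFS is 35.1 dB over -43.5 dBFS; at 20:1 that becomes 1.755 dB over, giving -41.745 dBFS.
Stage 3: -41.745 dBFS ≤ -12 dBFS, so stage 3 doesn't engage; make-up brings it to -39.745 dBFS.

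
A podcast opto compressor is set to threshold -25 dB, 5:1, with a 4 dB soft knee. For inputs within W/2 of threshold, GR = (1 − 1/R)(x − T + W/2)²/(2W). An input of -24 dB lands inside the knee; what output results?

x − T + W/2 = -24 − (-25) + 2 = 3.
GR = (1 − 1/5) × 3² / 8 = 0.8 × 9 / 8 = 0.9 dB.
Output = -24 − 0.9 = -24.9 dB.

-24.9 dB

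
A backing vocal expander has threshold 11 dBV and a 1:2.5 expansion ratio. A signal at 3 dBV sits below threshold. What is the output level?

Below threshold, a 1:2.5 expander applies gain = (2.5−1)×(T − x) of attenuation.
(2.5−1) × 8 = 12 dB, so output = 3 − 12 = -9 dBV.

-9 dBV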